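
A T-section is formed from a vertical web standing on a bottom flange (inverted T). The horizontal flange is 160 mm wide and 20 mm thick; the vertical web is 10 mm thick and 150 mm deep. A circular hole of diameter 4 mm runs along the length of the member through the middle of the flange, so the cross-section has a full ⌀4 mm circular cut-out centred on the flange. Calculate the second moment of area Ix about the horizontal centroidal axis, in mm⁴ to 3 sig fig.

Ix ≈ 1.03 × 10⁷ mm⁴

Split into non-overlapping primitives; take the origin at the lower-left of the bounding box.
Flange: 160 × 20, A = 3 200 mm², y = 10 mm, Ī = 106 667 mm⁴.
Web: 10 × 150, A = 1 500 mm², y = 95 mm, Ī = 2 812 500 mm⁴.
Hole (subtracted): ⌀4, A = 12.566 mm², y = 10 mm, Ī = 12.566 mm⁴.
Centroid: ȳ = ΣA·y / ΣA = 37.2 mm.
Transfer each piece to the horizontal centroidal axis using Ī + A·d² with d = y − 37.2:
  flange: d = -27.2 mm → contributes +2 474 222 mm⁴
  web: d = 57.8 mm → contributes +7 823 693 mm⁴
  hole: d = -27.2 mm → contributes −9309.9 mm⁴
Total I = 10 288 605 mm⁴.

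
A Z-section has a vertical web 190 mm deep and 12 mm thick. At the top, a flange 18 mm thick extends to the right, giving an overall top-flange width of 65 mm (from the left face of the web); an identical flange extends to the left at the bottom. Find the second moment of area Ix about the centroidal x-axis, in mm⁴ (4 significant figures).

Ix ≈ 2.102 × 10⁷ mm⁴

Split into non-overlapping primitives; take the origin at the lower-left of the bounding box.
Web: 12 × 190, A = 2 280 mm², y = 95 mm, Ī = 6 859 000 mm⁴.
Top flange (beyond web): 53 × 18, A = 954 mm², y = 181 mm, Ī = 25 758 mm⁴.
Bottom flange (beyond web): 53 × 18, A = 954 mm², y = 9 mm, Ī = 25 758 mm⁴.
Centroid: ȳ = ΣA·y / ΣA = 95 mm.
Transfer each piece to the centroidal x-axis using Ī + A·d² with d = y − 95:
  web: d = 0 mm → contributes +6 859 000 mm⁴
  top flange (beyond web): d = 86 mm → contributes +7 081 542 mm⁴
  bottom flange (beyond web): d = -86 mm → contributes +7 081 542 mm⁴
Total I = 21 022 084 mm⁴.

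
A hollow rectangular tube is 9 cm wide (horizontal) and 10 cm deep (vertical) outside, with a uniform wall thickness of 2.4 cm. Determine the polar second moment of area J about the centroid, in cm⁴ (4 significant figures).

J ≈ 1276 cm⁴

Decompose the section into non-overlapping parts with the origin at the bottom-left of its bounding rectangle.
Outer rectangle: 9 × 10, A = 90 cm², y = 5 cm, Ī = 750 cm⁴.
Inner void (subtracted): 4.2 × 5.2, A = 21.84 cm², y = 5 cm, Ī = 49.2128 cm⁴.
By symmetry the centroid is at mid-height, ȳ = 5 cm.
All pieces are centred on the centroidal x-axis, so I = ΣĪ (holes subtracted) = 700.787 cm⁴.
Repeating about the centroidal y-axis gives I_y = 575.395 cm⁴.
Polar second moment: J = I_x + I_y = 1276.18 cm⁴.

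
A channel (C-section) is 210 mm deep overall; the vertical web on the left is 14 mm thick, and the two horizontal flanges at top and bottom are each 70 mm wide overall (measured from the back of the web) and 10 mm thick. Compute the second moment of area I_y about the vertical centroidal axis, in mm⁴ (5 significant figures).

I_y ≈ 1.3342 × 10⁶ mm⁴

Split into non-overlapping primitives; take the origin at the lower-left of the bounding box.
Web: 14 × 210, A = 2 940 mm², x = 7 mm, Ī = 48 020 mm⁴.
Top flange (beyond web): 56 × 10, A = 560 mm², x = 42 mm, Ī = 146346.7 mm⁴.
Bottom flange (beyond web): 56 × 10, A = 560 mm², x = 42 mm, Ī = 146346.7 mm⁴.
Centroid: x̄ = ΣA·x / ΣA = 16.65517 mm.
Transfer each piece to the vertical centroidal axis using Ī + A·d² with d = x − 16.65517:
  web: d = -9.655172 mm → contributes +322093.7 mm⁴
  top flange (beyond web): d = 25.34483 mm → contributes +506068.4 mm⁴
  bottom flange (beyond web): d = 25.34483 mm → contributes +506068.4 mm⁴
Total I = 1 334 231 mm⁴.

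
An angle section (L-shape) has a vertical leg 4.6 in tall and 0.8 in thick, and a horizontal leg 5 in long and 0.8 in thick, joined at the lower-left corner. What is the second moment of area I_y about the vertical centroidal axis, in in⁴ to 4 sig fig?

Split into non-overlapping primitives; take the origin at the lower-left of the bounding box.
Vertical leg: 0.8 × 4.6, A = 3.68 in², x = 0.4 in, Ī = 0.196267 in⁴.
Horizontal leg (remainder): 4.2 × 0.8, A = 3.36 in², x = 2.9 in, Ī = 4.9392 in⁴.
Centroid: x̄ = ΣA·x / ΣA = 1.59318 in.
Transfer each piece to the vertical centroidal axis using Ī + A·d² with d = x − 1.59318:
  vertical leg: d = -1.19318 in → contributes +5.43542 in⁴
  horizontal leg (remainder): d = 1.30682 in → contributes +10.6773 in⁴
Total I = 16.1127 in⁴.

I_y ≈ 16.11 in⁴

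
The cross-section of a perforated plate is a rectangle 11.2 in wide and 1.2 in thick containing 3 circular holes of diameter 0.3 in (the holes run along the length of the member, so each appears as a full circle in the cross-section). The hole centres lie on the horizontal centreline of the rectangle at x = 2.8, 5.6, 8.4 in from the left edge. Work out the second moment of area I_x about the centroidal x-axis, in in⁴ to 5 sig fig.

Treat the section as a set of non-overlapping primitives; coordinates are from the bounding-box lower-left.
Plate: 11.2 × 1.2, A = 13.44 in², y = 0.6 in, Ī = 1.6128 in⁴.
Hole 1 (subtracted): ⌀0.3, A = 0.07068583 in², y = 0.6 in, Ī = 0.0003976078 in⁴.
Hole 2 (subtracted): ⌀0.3, A = 0.07068583 in², y = 0.6 in, Ī = 0.0003976078 in⁴.
Hole 3 (subtracted): ⌀0.3, A = 0.07068583 in², y = 0.6 in, Ī = 0.0003976078 in⁴.
By symmetry the centroid is at mid-height, ȳ = 0.6 in.
All pieces are centred on the centroidal x-axis, so I = ΣĪ (holes subtracted) = 1.611607 in⁴.

I_x ≈ 1.6116 in⁴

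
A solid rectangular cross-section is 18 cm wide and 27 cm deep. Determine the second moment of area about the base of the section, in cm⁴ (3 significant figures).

I_base ≈ 1.18 × 10⁵ cm⁴

The section: 18 × 27, A = 486 cm², y = 13.5 cm, Ī = 29 525 cm⁴.
Transfer it to a horizontal axis along the bottom face using Ī + A·d² with d = y − 0:
  the section: d = 13.5 cm → contributes +118 098 cm⁴
Total I = 118 098 cm⁴.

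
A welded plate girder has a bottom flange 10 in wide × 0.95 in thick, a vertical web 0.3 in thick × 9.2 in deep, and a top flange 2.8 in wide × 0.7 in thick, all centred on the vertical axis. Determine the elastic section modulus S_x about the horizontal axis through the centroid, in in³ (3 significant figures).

S_x ≈ 26.1 in³

Decompose the section into non-overlapping parts with the origin at the bottom-left of its bounding rectangle.
Bottom plate: 10 × 0.95, A = 9.5 in², y = 0.475 in, Ī = 0.71448 in⁴.
Web plate: 0.3 × 9.2, A = 2.76 in², y = 5.55 in, Ī = 19.467 in⁴.
Top plate: 2.8 × 0.7, A = 1.96 in², y = 10.5 in, Ī = 0.080033 in⁴.
Centroid: ȳ = ΣA·y / ΣA = 2.8418 in.
Transfer each piece to the horizontal axis through the centroid using Ī + A·d² with d = y − 2.8418:
  bottom plate: d = -2.3668 in → contributes +53.931 in⁴
  web plate: d = 2.7082 in → contributes +39.71 in⁴
  top plate: d = 7.6582 in → contributes +115.03 in⁴
Total I = 208.67 in⁴.
Extreme fibre distance c = 8.0082 in; S = I/c = 26.057 in³.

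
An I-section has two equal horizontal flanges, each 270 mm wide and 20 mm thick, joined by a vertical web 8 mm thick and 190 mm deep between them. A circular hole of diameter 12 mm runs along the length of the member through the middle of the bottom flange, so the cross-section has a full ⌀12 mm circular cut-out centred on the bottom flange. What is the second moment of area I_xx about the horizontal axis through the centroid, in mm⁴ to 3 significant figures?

Break the section into simple shapes (no overlaps), measuring from the bottom-left corner of the bounding box.
Bottom flange: 270 × 20, A = 5 400 mm², y = 10 mm, Ī = 180 000 mm⁴.
Web: 8 × 190, A = 1 520 mm², y = 115 mm, Ī = 4 572 667 mm⁴.
Top flange: 270 × 20, A = 5 400 mm², y = 220 mm, Ī = 180 000 mm⁴.
Hole (subtracted): ⌀12, A = 113.1 mm², y = 10 mm, Ī = 1017.9 mm⁴.
Centroid: ȳ = ΣA·y / ΣA = 115.97 mm.
Transfer each piece to the horizontal axis through the centroid using Ī + A·d² with d = y − 115.97:
  bottom flange: d = -105.97 mm → contributes +60 823 298 mm⁴
  web: d = -0.97283 mm → contributes +4 574 105 mm⁴
  top flange: d = 104.03 mm → contributes +58 616 923 mm⁴
  hole: d = -105.97 mm → contributes −1 271 128 mm⁴
Total I = 122 743 198 mm⁴.

I_xx ≈ 1.23 × 10⁸ mm⁴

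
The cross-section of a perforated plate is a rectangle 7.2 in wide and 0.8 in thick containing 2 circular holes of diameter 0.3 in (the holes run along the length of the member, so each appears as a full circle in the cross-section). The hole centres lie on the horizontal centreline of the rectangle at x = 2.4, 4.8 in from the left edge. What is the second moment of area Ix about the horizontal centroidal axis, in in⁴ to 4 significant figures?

Decompose the section into non-overlapping parts with the origin at the bottom-left of its bounding rectangle.
Plate: 7.2 × 0.8, A = 5.76 in², y = 0.4 in, Ī = 0.3072 in⁴.
Hole 1 (subtracted): ⌀0.3, A = 0.0706858 in², y = 0.4 in, Ī = 0.000397608 in⁴.
Hole 2 (subtracted): ⌀0.3, A = 0.0706858 in², y = 0.4 in, Ī = 0.000397608 in⁴.
By symmetry the centroid is at mid-height, ȳ = 0.4 in.
All pieces are centred on the horizontal centroidal axis, so I = ΣĪ (holes subtracted) = 0.306405 in⁴.

Ix ≈ 0.3064 in⁴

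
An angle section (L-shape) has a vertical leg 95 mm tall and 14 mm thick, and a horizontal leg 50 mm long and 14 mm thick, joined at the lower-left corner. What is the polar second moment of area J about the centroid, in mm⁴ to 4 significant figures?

Break the section into simple shapes (no overlaps), measuring from the bottom-left corner of the bounding box.
Vertical leg: 14 × 95, A = 1 330 mm², y = 47.5 mm, Ī = 1 000 271 mm⁴.
Horizontal leg (remainder): 36 × 14, A = 504 mm², y = 7 mm, Ī = 8 232 mm⁴.
Centroid: ȳ = ΣA·y / ΣA = 36.3702 mm.
Transfer each piece to the centroidal x-axis using Ī + A·d² with d = y − 36.3702:
  vertical leg: d = 11.1298 mm → contributes +1 165 020 mm⁴
  horizontal leg (remainder): d = -29.3702 mm → contributes +442 988 mm⁴
Total I = 1 608 008 mm⁴.
For the y-axis: x̄ = 13.8702 mm.
Repeating about the centroidal y-axis gives I_y = 304 590 mm⁴.
Polar second moment: J = I_x + I_y = 1 912 598 mm⁴.

J ≈ 1.913 × 10⁶ mm⁴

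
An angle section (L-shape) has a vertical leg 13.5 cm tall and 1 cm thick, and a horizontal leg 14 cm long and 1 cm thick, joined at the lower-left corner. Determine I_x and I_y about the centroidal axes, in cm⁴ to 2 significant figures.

I_x ≈ 460 cm⁴, I_y ≈ 510 cm⁴

Break the section into simple shapes (no overlaps), measuring from the bottom-left corner of the bounding box.
Vertical leg: 1 × 13.5, A = 13.5 cm², y = 6.75 cm, Ī = 205 cm⁴.
Horizontal leg (remainder): 13 × 1, A = 13 cm², y = 0.5 cm, Ī = 1.083 cm⁴.
Centroid: ȳ = ΣA·y / ΣA = 3.684 cm.
Transfer each piece to the centroidal x-axis using Ī + A·d² with d = y − 3.684:
  vertical leg: d = 3.066 cm → contributes +331.9 cm⁴
  horizontal leg (remainder): d = -3.184 cm → contributes +132.9 cm⁴
Total I = 464.8 cm⁴.
For the y-axis: x̄ = 3.934 cm.
Repeating about the centroidal y-axis gives I_y = 508.7 cm⁴.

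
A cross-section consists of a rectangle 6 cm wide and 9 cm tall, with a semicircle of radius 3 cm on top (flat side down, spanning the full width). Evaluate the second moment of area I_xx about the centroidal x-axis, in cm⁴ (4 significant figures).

I_xx ≈ 746.8 cm⁴

Treat the section as a set of non-overlapping primitives; coordinates are from the bounding-box lower-left.
Rectangular body: 6 × 9, A = 54 cm², y = 4.5 cm, Ī = 364.5 cm⁴.
Semicircular cap: semicircle r = 3, A = 14.1372 cm², y = 10.2732 cm, Ī = 8.89031 cm⁴.
Centroid: ȳ = ΣA·y / ΣA = 5.69784 cm.
Transfer each piece to the centroidal x-axis using Ī + A·d² with d = y − 5.69784:
  rectangular body: d = -1.19784 cm → contributes +441.98 cm⁴
  semicircular cap: d = 4.5754 cm → contributes +304.842 cm⁴
Total I = 746.822 cm⁴.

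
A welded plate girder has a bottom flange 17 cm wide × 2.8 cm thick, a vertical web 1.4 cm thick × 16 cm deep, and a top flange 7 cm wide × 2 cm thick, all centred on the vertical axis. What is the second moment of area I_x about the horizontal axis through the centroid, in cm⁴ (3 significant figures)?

Split into non-overlapping primitives; take the origin at the lower-left of the bounding box.
Bottom plate: 17 × 2.8, A = 47.6 cm², y = 1.4 cm, Ī = 31.099 cm⁴.
Web plate: 1.4 × 16, A = 22.4 cm², y = 10.8 cm, Ī = 477.87 cm⁴.
Top plate: 7 × 2, A = 14 cm², y = 19.8 cm, Ī = 4.6667 cm⁴.
Centroid: ȳ = ΣA·y / ΣA = 6.9733 cm.
Transfer each piece to the horizontal axis through the centroid using Ī + A·d² with d = y − 6.9733:
  bottom plate: d = -5.5733 cm → contributes +1509.7 cm⁴
  web plate: d = 3.8267 cm → contributes +805.88 cm⁴
  top plate: d = 12.827 cm → contributes +2 308 cm⁴
Total I = 4623.5 cm⁴.

I_x ≈ 4620 cm⁴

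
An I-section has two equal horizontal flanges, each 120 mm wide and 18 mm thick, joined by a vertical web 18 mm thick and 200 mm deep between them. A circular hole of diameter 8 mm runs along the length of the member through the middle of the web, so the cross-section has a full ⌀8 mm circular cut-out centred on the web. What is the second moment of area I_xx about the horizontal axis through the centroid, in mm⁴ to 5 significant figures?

I_xx ≈ 6.3442 × 10⁷ mm⁴

Treat the section as a set of non-overlapping primitives; coordinates are from the bounding-box lower-left.
Bottom flange: 120 × 18, A = 2 160 mm², y = 9 mm, Ī = 58 320 mm⁴.
Web: 18 × 200, A = 3 600 mm², y = 118 mm, Ī = 12 000 000 mm⁴.
Top flange: 120 × 18, A = 2 160 mm², y = 227 mm, Ī = 58 320 mm⁴.
Hole (subtracted): ⌀8, A = 50.26548 mm², y = 118 mm, Ī = 201.0619 mm⁴.
By symmetry the centroid is at mid-height, ȳ = 118 mm.
Transfer each piece to the horizontal axis through the centroid using Ī + A·d² with d = y − 118:
  bottom flange: d = -109 mm → contributes +25 721 280 mm⁴
  web: d = 0 mm → contributes +12 000 000 mm⁴
  top flange: d = 109 mm → contributes +25 721 280 mm⁴
  hole: d = 0 mm → contributes −201.0619 mm⁴
Total I = 63 442 359 mm⁴.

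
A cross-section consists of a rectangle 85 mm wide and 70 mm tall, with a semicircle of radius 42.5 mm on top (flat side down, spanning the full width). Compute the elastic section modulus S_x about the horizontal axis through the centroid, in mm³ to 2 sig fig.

Decompose the section into non-overlapping parts with the origin at the bottom-left of its bounding rectangle.
Rectangular body: 85 × 70, A = 5 950 mm², y = 35 mm, Ī = 2 429 583 mm⁴.
Semicircular cap: semicircle r = 42.5, A = 2 837 mm², y = 88.04 mm, Ī = 358 086 mm⁴.
Centroid: ȳ = ΣA·y / ΣA = 52.12 mm.
Transfer each piece to the horizontal axis through the centroid using Ī + A·d² with d = y − 52.12:
  rectangular body: d = -17.12 mm → contributes +4 174 495 mm⁴
  semicircular cap: d = 35.91 mm → contributes +4 017 342 mm⁴
Total I = 8 191 837 mm⁴.
Extreme fibre distance c = 60.38 mm; S = I/c = 135 682 mm³.

S_x ≈ 1.4 × 10⁵ mm³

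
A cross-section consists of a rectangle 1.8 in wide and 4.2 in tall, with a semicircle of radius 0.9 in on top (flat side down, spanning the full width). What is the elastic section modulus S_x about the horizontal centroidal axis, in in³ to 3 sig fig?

S_x ≈ 6.77 in³

Break the section into simple shapes (no overlaps), measuring from the bottom-left corner of the bounding box.
Rectangular body: 1.8 × 4.2, A = 7.56 in², y = 2.1 in, Ī = 11.113 in⁴.
Semicircular cap: semicircle r = 0.9, A = 1.2723 in², y = 4.582 in, Ī = 0.072012 in⁴.
Centroid: ȳ = ΣA·y / ΣA = 2.4575 in.
Transfer each piece to the horizontal centroidal axis using Ī + A·d² with d = y − 2.4575:
  rectangular body: d = -0.35754 in → contributes +12.08 in⁴
  semicircular cap: d = 2.1244 in → contributes +5.8144 in⁴
Total I = 17.894 in⁴.
Extreme fibre distance c = 2.6425 in; S = I/c = 6.7717 in³.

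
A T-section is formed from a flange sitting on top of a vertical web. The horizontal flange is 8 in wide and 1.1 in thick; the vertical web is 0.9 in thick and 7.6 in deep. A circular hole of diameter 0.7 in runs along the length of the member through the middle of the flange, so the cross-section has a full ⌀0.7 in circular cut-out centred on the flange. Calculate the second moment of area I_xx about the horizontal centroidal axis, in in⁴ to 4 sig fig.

I_xx ≈ 105.2 in⁴

Break the section into simple shapes (no overlaps), measuring from the bottom-left corner of the bounding box.
Flange: 8 × 1.1, A = 8.8 in², y = 8.15 in, Ī = 0.887333 in⁴.
Web: 0.9 × 7.6, A = 6.84 in², y = 3.8 in, Ī = 32.9232 in⁴.
Hole (subtracted): ⌀0.7, A = 0.384845 in², y = 8.15 in, Ī = 0.0117859 in⁴.
Centroid: ȳ = ΣA·y / ΣA = 6.19958 in.
Transfer each piece to the horizontal centroidal axis using Ī + A·d² with d = y − 6.19958:
  flange: d = 1.95042 in → contributes +34.3638 in⁴
  web: d = -2.39958 in → contributes +72.3077 in⁴
  hole: d = 1.95042 in → contributes −1.47579 in⁴
Total I = 105.196 in⁴.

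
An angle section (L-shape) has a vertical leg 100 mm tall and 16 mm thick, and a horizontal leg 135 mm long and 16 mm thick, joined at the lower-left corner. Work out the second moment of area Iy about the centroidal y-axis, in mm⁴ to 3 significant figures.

Treat the section as a set of non-overlapping primitives; coordinates are from the bounding-box lower-left.
Vertical leg: 16 × 100, A = 1 600 mm², x = 8 mm, Ī = 34 133 mm⁴.
Horizontal leg (remainder): 119 × 16, A = 1 904 mm², x = 75.5 mm, Ī = 2 246 879 mm⁴.
Centroid: x̄ = ΣA·x / ΣA = 44.678 mm.
Transfer each piece to the centroidal y-axis using Ī + A·d² with d = x − 44.678:
  vertical leg: d = -36.678 mm → contributes +2 186 584 mm⁴
  horizontal leg (remainder): d = 30.822 mm → contributes +4 055 661 mm⁴
Total I = 6 242 245 mm⁴.

Iy ≈ 6.24 × 10⁶ mm⁴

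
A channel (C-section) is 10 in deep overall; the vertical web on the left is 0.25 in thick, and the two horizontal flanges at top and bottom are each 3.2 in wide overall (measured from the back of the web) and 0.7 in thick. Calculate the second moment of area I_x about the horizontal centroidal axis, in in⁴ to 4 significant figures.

Decompose the section into non-overlapping parts with the origin at the bottom-left of its bounding rectangle.
Web: 0.25 × 10, A = 2.5 in², y = 5 in, Ī = 20.8333 in⁴.
Top flange (beyond web): 2.95 × 0.7, A = 2.065 in², y = 9.65 in, Ī = 0.0843208 in⁴.
Bottom flange (beyond web): 2.95 × 0.7, A = 2.065 in², y = 0.35 in, Ī = 0.0843208 in⁴.
By symmetry the centroid is at mid-height, ȳ = 5 in.
Transfer each piece to the horizontal centroidal axis using Ī + A·d² with d = y − 5:
  web: d = 0 in → contributes +20.8333 in⁴
  top flange (beyond web): d = 4.65 in → contributes +44.7348 in⁴
  bottom flange (beyond web): d = -4.65 in → contributes +44.7348 in⁴
Total I = 110.303 in⁴.

I_x ≈ 110.3 in⁴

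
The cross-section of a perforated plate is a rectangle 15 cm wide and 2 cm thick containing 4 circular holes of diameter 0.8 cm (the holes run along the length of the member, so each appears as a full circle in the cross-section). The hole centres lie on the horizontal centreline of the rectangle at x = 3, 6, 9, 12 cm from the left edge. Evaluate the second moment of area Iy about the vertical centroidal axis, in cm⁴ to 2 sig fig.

Iy ≈ 540 cm⁴

Break the section into simple shapes (no overlaps), measuring from the bottom-left corner of the bounding box.
Plate: 15 × 2, A = 30 cm², x = 7.5 cm, Ī = 562.5 cm⁴.
Hole 1 (subtracted): ⌀0.8, A = 0.5027 cm², x = 3 cm, Ī = 0.02011 cm⁴.
Hole 2 (subtracted): ⌀0.8, A = 0.5027 cm², x = 6 cm, Ī = 0.02011 cm⁴.
Hole 3 (subtracted): ⌀0.8, A = 0.5027 cm², x = 9 cm, Ī = 0.02011 cm⁴.
Hole 4 (subtracted): ⌀0.8, A = 0.5027 cm², x = 12 cm, Ī = 0.02011 cm⁴.
By symmetry the centroid is at mid-width, x̄ = 7.5 cm.
Transfer each piece to the vertical centroidal axis using Ī + A·d² with d = x − 7.5:
  plate: d = 0 cm → contributes +562.5 cm⁴
  hole 1: d = -4.5 cm → contributes −10.2 cm⁴
  hole 2: d = -1.5 cm → contributes −1.151 cm⁴
  hole 3: d = 1.5 cm → contributes −1.151 cm⁴
  hole 4: d = 4.5 cm → contributes −10.2 cm⁴
Total I = 539.8 cm⁴.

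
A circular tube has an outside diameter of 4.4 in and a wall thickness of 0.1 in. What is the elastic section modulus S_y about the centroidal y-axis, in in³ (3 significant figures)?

S_y ≈ 1.42 in³

Break the section into simple shapes (no overlaps), measuring from the bottom-left corner of the bounding box.
Outer circle: ⌀4.4, A = 15.205 in², x = 2.2 in, Ī = 18.398 in⁴.
Bore (subtracted): ⌀4.2, A = 13.854 in², x = 2.2 in, Ī = 15.275 in⁴.
By symmetry the centroid is at mid-width, x̄ = 2.2 in.
All pieces are centred on the centroidal y-axis, so I = ΣĪ (holes subtracted) = 3.1239 in⁴.
Extreme fibre distance c = 2.2 in; S = I/c = 1.42 in³.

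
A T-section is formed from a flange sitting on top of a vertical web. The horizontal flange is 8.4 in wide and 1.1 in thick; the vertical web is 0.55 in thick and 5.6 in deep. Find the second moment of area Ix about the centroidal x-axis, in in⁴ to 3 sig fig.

Decompose the section into non-overlapping parts with the origin at the bottom-left of its bounding rectangle.
Flange: 8.4 × 1.1, A = 9.24 in², y = 6.15 in, Ī = 0.9317 in⁴.
Web: 0.55 × 5.6, A = 3.08 in², y = 2.8 in, Ī = 8.0491 in⁴.
Centroid: ȳ = ΣA·y / ΣA = 5.3125 in.
Transfer each piece to the centroidal x-axis using Ī + A·d² with d = y − 5.3125:
  flange: d = 0.8375 in → contributes +7.4127 in⁴
  web: d = -2.5125 in → contributes +27.492 in⁴
Total I = 34.905 in⁴.

Ix ≈ 34.9 in⁴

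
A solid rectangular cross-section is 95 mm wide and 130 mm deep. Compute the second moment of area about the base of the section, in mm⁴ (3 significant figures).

I_base ≈ 6.96 × 10⁷ mm⁴

The section: 95 × 130, A = 12 350 mm², y = 65 mm, Ī = 17 392 917 mm⁴.
Transfer it to a horizontal axis along the bottom face using Ī + A·d² with d = y − 0:
  the section: d = 65 mm → contributes +69 571 667 mm⁴
Total I = 69 571 667 mm⁴.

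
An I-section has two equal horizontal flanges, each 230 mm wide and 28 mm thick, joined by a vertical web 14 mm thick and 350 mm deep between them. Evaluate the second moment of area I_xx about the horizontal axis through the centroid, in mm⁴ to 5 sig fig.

Decompose the section into non-overlapping parts with the origin at the bottom-left of its bounding rectangle.
Bottom flange: 230 × 28, A = 6 440 mm², y = 14 mm, Ī = 420746.7 mm⁴.
Web: 14 × 350, A = 4 900 mm², y = 203 mm, Ī = 50 020 833 mm⁴.
Top flange: 230 × 28, A = 6 440 mm², y = 392 mm, Ī = 420746.7 mm⁴.
By symmetry the centroid is at mid-height, ȳ = 203 mm.
Transfer each piece to the horizontal axis through the centroid using Ī + A·d² with d = y − 203:
  bottom flange: d = -189 mm → contributes +230 463 987 mm⁴
  web: d = 0 mm → contributes +50 020 833 mm⁴
  top flange: d = 189 mm → contributes +230 463 987 mm⁴
Total I = 510 948 807 mm⁴.

I_xx ≈ 5.1095 × 10⁸ mm⁴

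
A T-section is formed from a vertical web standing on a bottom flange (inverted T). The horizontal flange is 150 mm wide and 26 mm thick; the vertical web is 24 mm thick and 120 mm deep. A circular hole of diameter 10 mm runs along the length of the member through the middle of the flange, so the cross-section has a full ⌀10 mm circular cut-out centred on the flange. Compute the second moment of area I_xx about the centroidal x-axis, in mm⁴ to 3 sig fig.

I_xx ≈ 1.24 × 10⁷ mm⁴

Break the section into simple shapes (no overlaps), measuring from the bottom-left corner of the bounding box.
Flange: 150 × 26, A = 3 900 mm², y = 13 mm, Ī = 219 700 mm⁴.
Web: 24 × 120, A = 2 880 mm², y = 86 mm, Ī = 3 456 000 mm⁴.
Hole (subtracted): ⌀10, A = 78.54 mm², y = 13 mm, Ī = 490.87 mm⁴.
Centroid: ȳ = ΣA·y / ΣA = 44.372 mm.
Transfer each piece to the centroidal x-axis using Ī + A·d² with d = y − 44.372:
  flange: d = -31.372 mm → contributes +4 058 155 mm⁴
  web: d = 41.628 mm → contributes +8 446 660 mm⁴
  hole: d = -31.372 mm → contributes −77 791 mm⁴
Total I = 12 427 024 mm⁴.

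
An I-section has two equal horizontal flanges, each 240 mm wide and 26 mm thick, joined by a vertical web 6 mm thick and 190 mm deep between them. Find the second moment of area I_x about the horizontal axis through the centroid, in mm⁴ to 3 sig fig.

I_x ≈ 1.50 × 10⁸ mm⁴

Treat the section as a set of non-overlapping primitives; coordinates are from the bounding-box lower-left.
Bottom flange: 240 × 26, A = 6 240 mm², y = 13 mm, Ī = 351 520 mm⁴.
Web: 6 × 190, A = 1 140 mm², y = 121 mm, Ī = 3 429 500 mm⁴.
Top flange: 240 × 26, A = 6 240 mm², y = 229 mm, Ī = 351 520 mm⁴.
By symmetry the centroid is at mid-height, ȳ = 121 mm.
Transfer each piece to the horizontal axis through the centroid using Ī + A·d² with d = y − 121:
  bottom flange: d = -108 mm → contributes +73 134 880 mm⁴
  web: d = 0 mm → contributes +3 429 500 mm⁴
  top flange: d = 108 mm → contributes +73 134 880 mm⁴
Total I = 149 699 260 mm⁴.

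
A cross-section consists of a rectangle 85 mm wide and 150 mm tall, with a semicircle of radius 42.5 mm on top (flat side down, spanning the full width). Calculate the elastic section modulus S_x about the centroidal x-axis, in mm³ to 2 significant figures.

S_x ≈ 4.4 × 10⁵ mm³

Split into non-overlapping primitives; take the origin at the lower-left of the bounding box.
Rectangular body: 85 × 150, A = 12 750 mm², y = 75 mm, Ī = 23 906 250 mm⁴.
Semicircular cap: semicircle r = 42.5, A = 2 837 mm², y = 168 mm, Ī = 358 086 mm⁴.
Centroid: ȳ = ΣA·y / ΣA = 91.94 mm.
Transfer each piece to the centroidal x-axis using Ī + A·d² with d = y − 91.94:
  rectangular body: d = -16.94 mm → contributes +27 562 899 mm⁴
  semicircular cap: d = 76.1 mm → contributes +16 790 285 mm⁴
Total I = 44 353 184 mm⁴.
Extreme fibre distance c = 100.6 mm; S = I/c = 441 040 mm³.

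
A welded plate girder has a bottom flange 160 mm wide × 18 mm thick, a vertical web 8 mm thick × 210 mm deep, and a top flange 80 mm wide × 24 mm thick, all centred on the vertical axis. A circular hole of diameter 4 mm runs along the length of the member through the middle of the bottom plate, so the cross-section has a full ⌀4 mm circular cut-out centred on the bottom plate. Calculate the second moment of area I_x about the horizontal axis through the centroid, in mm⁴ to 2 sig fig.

I_x ≈ 6.8 × 10⁷ mm⁴

Decompose the section into non-overlapping parts with the origin at the bottom-left of its bounding rectangle.
Bottom plate: 160 × 18, A = 2 880 mm², y = 9 mm, Ī = 77 760 mm⁴.
Web plate: 8 × 210, A = 1 680 mm², y = 123 mm, Ī = 6 174 000 mm⁴.
Top plate: 80 × 24, A = 1 920 mm², y = 240 mm, Ī = 92 160 mm⁴.
Hole (subtracted): ⌀4, A = 12.57 mm², y = 9 mm, Ī = 12.57 mm⁴.
Centroid: ȳ = ΣA·y / ΣA = 107.2 mm.
Transfer each piece to the horizontal axis through the centroid using Ī + A·d² with d = y − 107.2:
  bottom plate: d = -98.19 mm → contributes +27 844 871 mm⁴
  web plate: d = 15.81 mm → contributes +6 593 904 mm⁴
  top plate: d = 132.8 mm → contributes +33 957 860 mm⁴
  hole: d = -98.19 mm → contributes −121 169 mm⁴
Total I = 68 275 466 mm⁴.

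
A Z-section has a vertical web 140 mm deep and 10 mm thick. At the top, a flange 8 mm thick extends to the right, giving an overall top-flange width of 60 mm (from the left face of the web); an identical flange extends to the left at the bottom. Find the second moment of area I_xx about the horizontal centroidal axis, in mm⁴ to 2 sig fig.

I_xx ≈ 5.8 × 10⁶ mm⁴

Treat the section as a set of non-overlapping primitives; coordinates are from the bounding-box lower-left.
Web: 10 × 140, A = 1 400 mm², y = 70 mm, Ī = 2 286 667 mm⁴.
Top flange (beyond web): 50 × 8, A = 400 mm², y = 136 mm, Ī = 2 133 mm⁴.
Bottom flange (beyond web): 50 × 8, A = 400 mm², y = 4 mm, Ī = 2 133 mm⁴.
Centroid: ȳ = ΣA·y / ΣA = 70 mm.
Transfer each piece to the horizontal centroidal axis using Ī + A·d² with d = y − 70:
  web: d = 0 mm → contributes +2 286 667 mm⁴
  top flange (beyond web): d = 66 mm → contributes +1 744 533 mm⁴
  bottom flange (beyond web): d = -66 mm → contributes +1 744 533 mm⁴
Total I = 5 775 733 mm⁴.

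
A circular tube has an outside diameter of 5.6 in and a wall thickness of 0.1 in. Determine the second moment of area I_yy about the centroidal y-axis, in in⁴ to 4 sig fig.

Treat the section as a set of non-overlapping primitives; coordinates are from the bounding-box lower-left.
Outer circle: ⌀5.6, A = 24.6301 in², x = 2.8 in, Ī = 48.275 in⁴.
Bore (subtracted): ⌀5.4, A = 22.9022 in², x = 2.8 in, Ī = 41.7393 in⁴.
By symmetry the centroid is at mid-width, x̄ = 2.8 in.
All pieces are centred on the centroidal y-axis, so I = ΣĪ (holes subtracted) = 6.53569 in⁴.

I_yy ≈ 6.536 in⁴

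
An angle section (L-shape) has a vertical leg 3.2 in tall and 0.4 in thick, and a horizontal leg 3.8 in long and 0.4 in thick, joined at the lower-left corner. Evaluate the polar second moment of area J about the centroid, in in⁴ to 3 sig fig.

Split into non-overlapping primitives; take the origin at the lower-left of the bounding box.
Vertical leg: 0.4 × 3.2, A = 1.28 in², y = 1.6 in, Ī = 1.0923 in⁴.
Horizontal leg (remainder): 3.4 × 0.4, A = 1.36 in², y = 0.2 in, Ī = 0.018133 in⁴.
Centroid: ȳ = ΣA·y / ΣA = 0.87879 in.
Transfer each piece to the centroidal x-axis using Ī + A·d² with d = y − 0.87879:
  vertical leg: d = 0.72121 in → contributes +1.7581 in⁴
  horizontal leg (remainder): d = -0.67879 in → contributes +0.64476 in⁴
Total I = 2.4028 in⁴.
For the y-axis: x̄ = 1.1788 in.
Repeating about the centroidal y-axis gives I_y = 3.7076 in⁴.
Polar second moment: J = I_x + I_y = 6.1104 in⁴.

J ≈ 6.11 in⁴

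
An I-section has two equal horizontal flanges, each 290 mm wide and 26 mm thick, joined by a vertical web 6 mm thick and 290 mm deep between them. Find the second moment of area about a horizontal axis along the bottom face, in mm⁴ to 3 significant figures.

I_base ≈ 8.81 × 10⁸ mm⁴

Decompose the section into non-overlapping parts with the origin at the bottom-left of its bounding rectangle.
Bottom flange: 290 × 26, A = 7 540 mm², y = 13 mm, Ī = 424 753 mm⁴.
Web: 6 × 290, A = 1 740 mm², y = 171 mm, Ī = 12 194 500 mm⁴.
Top flange: 290 × 26, A = 7 540 mm², y = 329 mm, Ī = 424 753 mm⁴.
Transfer each piece to the base of the section using Ī + A·d² with d = y − 0:
  bottom flange: d = 13 mm → contributes +1 699 013 mm⁴
  web: d = 171 mm → contributes +63 073 840 mm⁴
  top flange: d = 329 mm → contributes +816 561 893 mm⁴
Total I = 881 334 747 mm⁴.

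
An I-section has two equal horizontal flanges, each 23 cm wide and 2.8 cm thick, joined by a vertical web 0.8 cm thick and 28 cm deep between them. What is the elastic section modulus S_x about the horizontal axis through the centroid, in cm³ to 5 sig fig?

S_x ≈ 1910.3 cm³

Treat the section as a set of non-overlapping primitives; coordinates are from the bounding-box lower-left.
Bottom flange: 23 × 2.8, A = 64.4 cm², y = 1.4 cm, Ī = 42.07467 cm⁴.
Web: 0.8 × 28, A = 22.4 cm², y = 16.8 cm, Ī = 1463.467 cm⁴.
Top flange: 23 × 2.8, A = 64.4 cm², y = 32.2 cm, Ī = 42.07467 cm⁴.
By symmetry the centroid is at mid-height, ȳ = 16.8 cm.
Transfer each piece to the horizontal axis through the centroid using Ī + A·d² with d = y − 16.8:
  bottom flange: d = -15.4 cm → contributes +15315.18 cm⁴
  web: d = 0 cm → contributes +1463.467 cm⁴
  top flange: d = 15.4 cm → contributes +15315.18 cm⁴
Total I = 32093.82 cm⁴.
Extreme fibre distance c = 16.8 cm; S = I/c = 1910.347 cm³.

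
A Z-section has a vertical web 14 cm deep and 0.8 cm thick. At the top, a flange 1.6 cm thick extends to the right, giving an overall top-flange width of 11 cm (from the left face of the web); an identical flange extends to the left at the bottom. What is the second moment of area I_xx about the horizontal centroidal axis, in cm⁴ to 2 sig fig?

Treat the section as a set of non-overlapping primitives; coordinates are from the bounding-box lower-left.
Web: 0.8 × 14, A = 11.2 cm², y = 7 cm, Ī = 182.9 cm⁴.
Top flange (beyond web): 10.2 × 1.6, A = 16.32 cm², y = 13.2 cm, Ī = 3.482 cm⁴.
Bottom flange (beyond web): 10.2 × 1.6, A = 16.32 cm², y = 0.8 cm, Ī = 3.482 cm⁴.
Centroid: ȳ = ΣA·y / ΣA = 7 cm.
Transfer each piece to the horizontal centroidal axis using Ī + A·d² with d = y − 7:
  web: d = 0 cm → contributes +182.9 cm⁴
  top flange (beyond web): d = 6.2 cm → contributes +630.8 cm⁴
  bottom flange (beyond web): d = -6.2 cm → contributes +630.8 cm⁴
Total I = 1 445 cm⁴.

I_xx ≈ 1400 cm⁴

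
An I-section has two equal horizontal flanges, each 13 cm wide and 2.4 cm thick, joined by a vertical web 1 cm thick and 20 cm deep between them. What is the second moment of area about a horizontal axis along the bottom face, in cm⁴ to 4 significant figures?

I_base ≈ 2.119 × 10⁴ cm⁴

Break the section into simple shapes (no overlaps), measuring from the bottom-left corner of the bounding box.
Bottom flange: 13 × 2.4, A = 31.2 cm², y = 1.2 cm, Ī = 14.976 cm⁴.
Web: 1 × 20, A = 20 cm², y = 12.4 cm, Ī = 666.667 cm⁴.
Top flange: 13 × 2.4, A = 31.2 cm², y = 23.6 cm, Ī = 14.976 cm⁴.
Transfer each piece to a horizontal axis along the bottom face using Ī + A·d² with d = y − 0:
  bottom flange: d = 1.2 cm → contributes +59.904 cm⁴
  web: d = 12.4 cm → contributes +3741.87 cm⁴
  top flange: d = 23.6 cm → contributes +17392.1 cm⁴
Total I = 21193.9 cm⁴.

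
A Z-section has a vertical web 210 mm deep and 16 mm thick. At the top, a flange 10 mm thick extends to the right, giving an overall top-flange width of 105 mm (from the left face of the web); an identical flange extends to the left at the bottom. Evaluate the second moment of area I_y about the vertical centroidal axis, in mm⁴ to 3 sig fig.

I_y ≈ 6.15 × 10⁶ mm⁴

Treat the section as a set of non-overlapping primitives; coordinates are from the bounding-box lower-left.
Web: 16 × 210, A = 3 360 mm², x = 97 mm, Ī = 71 680 mm⁴.
Top flange (beyond web): 89 × 10, A = 890 mm², x = 149.5 mm, Ī = 587 474 mm⁴.
Bottom flange (beyond web): 89 × 10, A = 890 mm², x = 44.5 mm, Ī = 587 474 mm⁴.
Centroid: x̄ = ΣA·x / ΣA = 97 mm.
Transfer each piece to the vertical centroidal axis using Ī + A·d² with d = x − 97:
  web: d = 0 mm → contributes +71 680 mm⁴
  top flange (beyond web): d = 52.5 mm → contributes +3 040 537 mm⁴
  bottom flange (beyond web): d = -52.5 mm → contributes +3 040 537 mm⁴
Total I = 6 152 753 mm⁴.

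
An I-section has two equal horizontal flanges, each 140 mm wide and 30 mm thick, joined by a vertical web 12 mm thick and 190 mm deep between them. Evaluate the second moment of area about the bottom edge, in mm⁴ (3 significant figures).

Treat the section as a set of non-overlapping primitives; coordinates are from the bounding-box lower-left.
Bottom flange: 140 × 30, A = 4 200 mm², y = 15 mm, Ī = 315 000 mm⁴.
Web: 12 × 190, A = 2 280 mm², y = 125 mm, Ī = 6 859 000 mm⁴.
Top flange: 140 × 30, A = 4 200 mm², y = 235 mm, Ī = 315 000 mm⁴.
Transfer each piece to a horizontal axis along the bottom face using Ī + A·d² with d = y − 0:
  bottom flange: d = 15 mm → contributes +1 260 000 mm⁴
  web: d = 125 mm → contributes +42 484 000 mm⁴
  top flange: d = 235 mm → contributes +232 260 000 mm⁴
Total I = 276 004 000 mm⁴.

I_base ≈ 2.76 × 10⁸ mm⁴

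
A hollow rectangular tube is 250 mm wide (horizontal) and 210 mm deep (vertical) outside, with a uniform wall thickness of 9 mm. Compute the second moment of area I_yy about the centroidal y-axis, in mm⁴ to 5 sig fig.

I_yy ≈ 7.3643 × 10⁷ mm⁴

Split into non-overlapping primitives; take the origin at the lower-left of the bounding box.
Outer rectangle: 250 × 210, A = 52 500 mm², x = 125 mm, Ī = 273 437 500 mm⁴.
Inner void (subtracted): 232 × 192, A = 44 544 mm², x = 125 mm, Ī = 199 794 688 mm⁴.
By symmetry the centroid is at mid-width, x̄ = 125 mm.
All pieces are centred on the centroidal y-axis, so I = ΣĪ (holes subtracted) = 73 642 812 mm⁴.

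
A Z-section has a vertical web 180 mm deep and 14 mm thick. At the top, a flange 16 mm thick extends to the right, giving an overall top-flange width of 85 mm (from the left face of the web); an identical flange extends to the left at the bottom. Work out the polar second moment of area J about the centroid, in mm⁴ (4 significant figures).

Split into non-overlapping primitives; take the origin at the lower-left of the bounding box.
Web: 14 × 180, A = 2 520 mm², y = 90 mm, Ī = 6 804 000 mm⁴.
Top flange (beyond web): 71 × 16, A = 1 136 mm², y = 172 mm, Ī = 24234.7 mm⁴.
Bottom flange (beyond web): 71 × 16, A = 1 136 mm², y = 8 mm, Ī = 24234.7 mm⁴.
Centroid: ȳ = ΣA·y / ΣA = 90 mm.
Transfer each piece to the centroidal x-axis using Ī + A·d² with d = y − 90:
  web: d = 0 mm → contributes +6 804 000 mm⁴
  top flange (beyond web): d = 82 mm → contributes +7 662 699 mm⁴
  bottom flange (beyond web): d = -82 mm → contributes +7 662 699 mm⁴
Total I = 22 129 397 mm⁴.
For the y-axis: x̄ = 78 mm.
Repeating about the centroidal y-axis gives I_y = 5 099 389 mm⁴.
Polar second moment: J = I_x + I_y = 27 228 787 mm⁴.

J ≈ 2.723 × 10⁷ mm⁴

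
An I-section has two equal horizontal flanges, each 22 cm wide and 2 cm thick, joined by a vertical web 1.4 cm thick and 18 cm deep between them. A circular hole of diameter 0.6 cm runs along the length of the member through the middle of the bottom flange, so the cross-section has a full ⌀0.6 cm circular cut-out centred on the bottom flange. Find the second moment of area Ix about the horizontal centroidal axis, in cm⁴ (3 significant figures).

Decompose the section into non-overlapping parts with the origin at the bottom-left of its bounding rectangle.
Bottom flange: 22 × 2, A = 44 cm², y = 1 cm, Ī = 14.667 cm⁴.
Web: 1.4 × 18, A = 25.2 cm², y = 11 cm, Ī = 680.4 cm⁴.
Top flange: 22 × 2, A = 44 cm², y = 21 cm, Ī = 14.667 cm⁴.
Hole (subtracted): ⌀0.6, A = 0.28274 cm², y = 1 cm, Ī = 0.0063617 cm⁴.
Centroid: ȳ = ΣA·y / ΣA = 11.025 cm.
Transfer each piece to the horizontal centroidal axis using Ī + A·d² with d = y − 11.025:
  bottom flange: d = -10.025 cm → contributes +4436.7 cm⁴
  web: d = -0.02504 cm → contributes +680.42 cm⁴
  top flange: d = 9.975 cm → contributes +4392.7 cm⁴
  hole: d = -10.025 cm → contributes −28.422 cm⁴
Total I = 9481.4 cm⁴.

Ix ≈ 9480 cm⁴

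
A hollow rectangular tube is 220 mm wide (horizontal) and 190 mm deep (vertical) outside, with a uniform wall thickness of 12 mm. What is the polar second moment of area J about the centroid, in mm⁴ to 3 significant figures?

Treat the section as a set of non-overlapping primitives; coordinates are from the bounding-box lower-left.
Outer rectangle: 220 × 190, A = 41 800 mm², y = 95 mm, Ī = 125 748 333 mm⁴.
Inner void (subtracted): 196 × 166, A = 32 536 mm², y = 95 mm, Ī = 74 713 501 mm⁴.
By symmetry the centroid is at mid-height, ȳ = 95 mm.
All pieces are centred on the centroidal x-axis, so I = ΣĪ (holes subtracted) = 51 034 832 mm⁴.
Repeating about the centroidal y-axis gives I_y = 64 434 752 mm⁴.
Polar second moment: J = I_x + I_y = 115 469 584 mm⁴.

J ≈ 1.15 × 10⁸ mm⁴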